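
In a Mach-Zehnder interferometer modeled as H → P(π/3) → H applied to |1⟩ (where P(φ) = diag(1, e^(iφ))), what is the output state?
(0.25 - 0.433i)|0⟩ + (0.75 + 0.433i)|1⟩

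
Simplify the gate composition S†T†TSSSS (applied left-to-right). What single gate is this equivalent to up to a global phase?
S†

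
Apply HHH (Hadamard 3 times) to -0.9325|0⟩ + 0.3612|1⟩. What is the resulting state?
-0.404|0⟩ - 0.9148|1⟩

H² = I, so H^3 = H: a single Hadamard. With (a, b) = (-0.9325, 0.3612), H gives ((a + b)/√2, (a − b)/√2) = (-0.404, -0.9148).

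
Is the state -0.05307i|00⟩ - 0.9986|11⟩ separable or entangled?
Entangled

Writing the state as a|00⟩ + b|01⟩ + c|10⟩ + d|11⟩, it is a product state iff ad − bc = 0.
Here (a, b, c, d) = (-0.05307i, 0, 0, -0.9986): ad − bc = (-0.05307i)(-0.9986) − (0)(0) = 0.053i ≠ 0, so the state is entangled.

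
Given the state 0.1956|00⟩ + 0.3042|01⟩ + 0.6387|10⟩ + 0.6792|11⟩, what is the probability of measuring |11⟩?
0.4613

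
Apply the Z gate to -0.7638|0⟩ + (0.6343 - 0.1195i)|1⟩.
-0.7638|0⟩ + (-0.6343 + 0.1195i)|1⟩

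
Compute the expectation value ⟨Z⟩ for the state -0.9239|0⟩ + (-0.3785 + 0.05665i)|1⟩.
0.7071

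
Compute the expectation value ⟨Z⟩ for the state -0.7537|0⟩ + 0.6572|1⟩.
0.1362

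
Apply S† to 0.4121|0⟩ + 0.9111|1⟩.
0.4121|0⟩ - 0.9111i|1⟩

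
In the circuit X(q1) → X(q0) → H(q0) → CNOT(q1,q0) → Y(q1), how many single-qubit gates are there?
4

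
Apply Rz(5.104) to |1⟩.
(-0.8312 + 0.556i)|1⟩

Rz(5.104) = [[e^(−iθ/2), 0], [0, e^(iθ/2)]] with e^(±iθ/2) = cos(θ/2) ± i·sin(θ/2); θ = 5.104, cos(θ/2) ≈ -0.831167, sin(θ/2) ≈ 0.556022.
With a = amp(|0⟩) = 0 and b = amp(|1⟩) = 1:
new amp(|0⟩) = (-0.831167 - 0.556022i)·a = 0
new amp(|1⟩) = (-0.831167 + 0.556022i)·b = (-0.8312 + 0.556i)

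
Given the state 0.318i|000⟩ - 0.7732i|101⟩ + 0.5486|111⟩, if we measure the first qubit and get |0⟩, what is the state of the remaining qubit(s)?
i|00⟩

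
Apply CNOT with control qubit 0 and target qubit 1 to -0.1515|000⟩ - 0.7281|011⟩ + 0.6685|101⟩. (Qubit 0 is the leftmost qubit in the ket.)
-0.1515|000⟩ - 0.7281|011⟩ + 0.6685|111⟩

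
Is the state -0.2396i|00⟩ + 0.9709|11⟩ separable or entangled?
Entangled

Writing the state as a|00⟩ + b|01⟩ + c|10⟩ + d|11⟩, it is a product state iff ad − bc = 0.
Here (a, b, c, d) = (-0.2396i, 0, 0, 0.9709): ad − bc = (-0.2396i)(0.9709) − (0)(0) = -0.2326i ≠ 0, so the state is entangled.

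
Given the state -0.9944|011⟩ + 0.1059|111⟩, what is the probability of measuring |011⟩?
0.9888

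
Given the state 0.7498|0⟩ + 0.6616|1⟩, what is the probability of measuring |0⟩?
0.5622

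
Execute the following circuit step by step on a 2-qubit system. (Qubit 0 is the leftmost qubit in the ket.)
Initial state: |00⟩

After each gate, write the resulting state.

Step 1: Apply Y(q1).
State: i|01⟩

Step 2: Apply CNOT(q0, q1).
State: i|01⟩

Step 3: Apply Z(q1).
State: -i|01⟩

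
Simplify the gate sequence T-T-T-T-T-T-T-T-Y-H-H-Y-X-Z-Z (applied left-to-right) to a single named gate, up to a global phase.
X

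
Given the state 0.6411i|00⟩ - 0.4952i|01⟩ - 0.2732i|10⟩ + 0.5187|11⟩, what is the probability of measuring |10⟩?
0.07464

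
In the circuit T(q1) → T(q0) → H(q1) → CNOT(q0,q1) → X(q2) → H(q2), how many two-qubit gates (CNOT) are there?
1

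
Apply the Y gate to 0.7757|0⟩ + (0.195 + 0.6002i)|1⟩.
(0.6002 - 0.195i)|0⟩ + 0.7757i|1⟩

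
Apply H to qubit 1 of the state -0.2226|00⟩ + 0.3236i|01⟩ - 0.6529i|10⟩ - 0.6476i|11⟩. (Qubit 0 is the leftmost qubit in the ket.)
(-0.1574 + 0.2288i)|00⟩ + (-0.1574 - 0.2288i)|01⟩ - 0.9196i|10⟩ - 0.003748i|11⟩

H on qubit 1 mixes each pair of kets that differ only in qubit 1: amplitudes (a, b) of (|…0…⟩, |…1…⟩) become ((a + b)/√2, (a − b)/√2). Kets absent from the input have amplitude 0.
(|00⟩, |01⟩): (a, b) = (-0.2226, 0.3236i) → ((-0.1574 + 0.2288i), (-0.1574 - 0.2288i))
(|10⟩, |11⟩): (a, b) = (-0.6529i, -0.6476i) → (-0.9196i, -0.003748i)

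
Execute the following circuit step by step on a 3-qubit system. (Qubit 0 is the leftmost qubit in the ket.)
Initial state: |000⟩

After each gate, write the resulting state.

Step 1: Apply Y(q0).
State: i|100⟩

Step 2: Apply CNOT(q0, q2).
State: i|101⟩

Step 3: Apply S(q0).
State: -|101⟩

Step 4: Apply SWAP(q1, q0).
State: -|011⟩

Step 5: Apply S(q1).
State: -i|011⟩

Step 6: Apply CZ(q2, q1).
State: i|011⟩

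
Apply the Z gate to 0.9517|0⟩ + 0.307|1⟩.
0.9517|0⟩ - 0.307|1⟩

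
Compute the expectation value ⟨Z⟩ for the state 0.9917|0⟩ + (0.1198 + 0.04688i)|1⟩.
0.9669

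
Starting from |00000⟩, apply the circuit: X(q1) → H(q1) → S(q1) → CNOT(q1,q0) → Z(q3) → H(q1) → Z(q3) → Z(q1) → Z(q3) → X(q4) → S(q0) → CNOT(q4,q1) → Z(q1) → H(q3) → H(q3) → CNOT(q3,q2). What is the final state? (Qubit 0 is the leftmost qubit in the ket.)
-1/2|00001⟩ - 1/2|01001⟩ + 1/2|10001⟩ - 1/2|11001⟩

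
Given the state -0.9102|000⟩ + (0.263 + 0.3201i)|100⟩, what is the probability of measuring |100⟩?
0.1716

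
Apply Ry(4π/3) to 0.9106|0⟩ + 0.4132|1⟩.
-0.8131|0⟩ + 0.582|1⟩

Ry(4π/3) = [[cos(θ/2), −sin(θ/2)], [sin(θ/2), cos(θ/2)]]; θ = 4π/3, cos(θ/2) ≈ -0.5, sin(θ/2) ≈ 0.866025.
With a = amp(|0⟩) = 0.9106 and b = amp(|1⟩) = 0.4132:
new amp(|0⟩) = (-0.5)·a + (-0.866025)·b = -0.8131
new amp(|1⟩) = (0.866025)·a + (-0.5)·b = 0.582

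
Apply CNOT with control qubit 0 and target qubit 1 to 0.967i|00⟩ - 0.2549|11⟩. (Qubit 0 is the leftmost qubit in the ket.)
0.967i|00⟩ - 0.2549|10⟩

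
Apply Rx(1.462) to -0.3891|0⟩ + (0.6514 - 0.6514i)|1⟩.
(-0.7246 - 0.4349i)|0⟩ + (0.485 - 0.2252i)|1⟩

Rx(1.462) = [[cos(θ/2), −i·sin(θ/2)], [−i·sin(θ/2), cos(θ/2)]]; θ = 1.462, cos(θ/2) ≈ 0.744507, sin(θ/2) ≈ 0.667614.
With a = amp(|0⟩) = -0.3891 and b = amp(|1⟩) = (0.6514 - 0.6514i):
new amp(|0⟩) = (0.744507)·a + (-0.667614i)·b = (-0.7246 - 0.4349i)
new amp(|1⟩) = (-0.667614i)·a + (0.744507)·b = (0.485 - 0.2252i)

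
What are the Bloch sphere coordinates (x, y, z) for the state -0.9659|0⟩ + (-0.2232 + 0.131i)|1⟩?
(0.4312, -0.2531, 0.866)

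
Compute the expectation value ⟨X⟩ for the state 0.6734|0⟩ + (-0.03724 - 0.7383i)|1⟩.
-0.05015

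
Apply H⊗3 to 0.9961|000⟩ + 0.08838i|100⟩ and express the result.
(0.3522 + 0.03125i)|000⟩ + (0.3522 + 0.03125i)|001⟩ + (0.3522 + 0.03125i)|010⟩ + (0.3522 + 0.03125i)|011⟩ + (0.3522 - 0.03125i)|100⟩ + (0.3522 - 0.03125i)|101⟩ + (0.3522 - 0.03125i)|110⟩ + (0.3522 - 0.03125i)|111⟩

H⊗3 gives amp(|y⟩) = (1/2√2) Σ_x (−1)^(x·y) amp(|x⟩), where x·y is the number of positions in which both x and y have a 1.
|000⟩: (0.9961 + 0.08838i)/(2√2) = (0.3522 + 0.03125i)
|001⟩: (0.9961 + 0.08838i)/(2√2) = (0.3522 + 0.03125i)
|010⟩: (0.9961 + 0.08838i)/(2√2) = (0.3522 + 0.03125i)
|011⟩: (0.9961 + 0.08838i)/(2√2) = (0.3522 + 0.03125i)
|100⟩: (0.9961 - 0.08838i)/(2√2) = (0.3522 - 0.03125i)
|101⟩: (0.9961 - 0.08838i)/(2√2) = (0.3522 - 0.03125i)
|110⟩: (0.9961 - 0.08838i)/(2√2) = (0.3522 - 0.03125i)
|111⟩: (0.9961 - 0.08838i)/(2√2) = (0.3522 - 0.03125i)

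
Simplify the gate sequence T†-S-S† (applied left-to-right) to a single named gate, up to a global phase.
T†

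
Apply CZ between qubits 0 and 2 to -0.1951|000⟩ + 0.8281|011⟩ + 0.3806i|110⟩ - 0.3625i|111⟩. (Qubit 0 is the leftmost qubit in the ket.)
-0.1951|000⟩ + 0.8281|011⟩ + 0.3806i|110⟩ + 0.3625i|111⟩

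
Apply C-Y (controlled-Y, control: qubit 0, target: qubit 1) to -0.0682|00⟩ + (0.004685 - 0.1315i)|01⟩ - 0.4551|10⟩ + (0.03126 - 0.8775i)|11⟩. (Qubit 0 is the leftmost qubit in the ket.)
-0.0682|00⟩ + (0.004685 - 0.1315i)|01⟩ + (-0.8775 - 0.03126i)|10⟩ - 0.4551i|11⟩

C-Y leaves the control-|0⟩ kets |00⟩, |01⟩ unchanged and applies Y to qubit 1 on the control-|1⟩ pair (|10⟩, |11⟩).
Y = [[0, -i], [i, 0]].
With a = amp(|10⟩) = -0.4551 and b = amp(|11⟩) = (0.03126 - 0.8775i):
new amp(|10⟩) = (-i)·b = (-0.8775 - 0.03126i)
new amp(|11⟩) = (i)·a = -0.4551i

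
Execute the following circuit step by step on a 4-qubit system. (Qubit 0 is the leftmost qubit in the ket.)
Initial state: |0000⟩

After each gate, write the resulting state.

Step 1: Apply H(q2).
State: 1/√2|0000⟩ + 1/√2|0010⟩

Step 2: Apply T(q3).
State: 1/√2|0000⟩ + 1/√2|0010⟩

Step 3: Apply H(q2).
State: |0000⟩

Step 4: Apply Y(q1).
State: i|0100⟩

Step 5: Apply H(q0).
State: (1/√2)i|0100⟩ + (1/√2)i|1100⟩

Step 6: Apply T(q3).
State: (1/√2)i|0100⟩ + (1/√2)i|1100⟩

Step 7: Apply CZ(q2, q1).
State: (1/√2)i|0100⟩ + (1/√2)i|1100⟩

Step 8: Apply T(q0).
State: (1/√2)i|0100⟩ + (-1/2 + (1/2)i)|1100⟩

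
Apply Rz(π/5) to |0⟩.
(0.9511 - 0.309i)|0⟩

Rz(π/5) = [[e^(−iθ/2), 0], [0, e^(iθ/2)]] with e^(±iθ/2) = cos(θ/2) ± i·sin(θ/2); θ = π/5, cos(θ/2) ≈ 0.951057, sin(θ/2) ≈ 0.309017.
With a = amp(|0⟩) = 1 and b = amp(|1⟩) = 0:
new amp(|0⟩) = (0.951057 - 0.309017i)·a = (0.9511 - 0.309i)
new amp(|1⟩) = (0.951057 + 0.309017i)·b = 0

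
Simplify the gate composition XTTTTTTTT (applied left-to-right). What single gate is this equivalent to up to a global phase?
X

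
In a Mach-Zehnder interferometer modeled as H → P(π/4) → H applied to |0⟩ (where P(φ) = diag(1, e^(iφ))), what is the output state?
(0.8536 + (1/√8)i)|0⟩ + (0.1464 - (1/√8)i)|1⟩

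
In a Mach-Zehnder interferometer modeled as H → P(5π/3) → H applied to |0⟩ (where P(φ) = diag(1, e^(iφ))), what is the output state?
(0.75 - 0.433i)|0⟩ + (0.25 + 0.433i)|1⟩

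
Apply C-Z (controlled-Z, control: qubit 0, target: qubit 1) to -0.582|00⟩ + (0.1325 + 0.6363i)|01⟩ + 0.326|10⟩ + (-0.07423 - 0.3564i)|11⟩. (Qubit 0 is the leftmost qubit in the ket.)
-0.582|00⟩ + (0.1325 + 0.6363i)|01⟩ + 0.326|10⟩ + (0.07423 + 0.3564i)|11⟩

C-Z leaves the control-|0⟩ kets |00⟩, |01⟩ unchanged and applies Z to qubit 1 on the control-|1⟩ pair (|10⟩, |11⟩).
Z = [[1, 0], [0, -1]].
With a = amp(|10⟩) = 0.326 and b = amp(|11⟩) = (-0.07423 - 0.3564i):
new amp(|10⟩) = (1)·a = 0.326
new amp(|11⟩) = (-1)·b = (0.07423 + 0.3564i)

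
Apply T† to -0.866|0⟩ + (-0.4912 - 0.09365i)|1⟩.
-0.866|0⟩ + (-0.4136 + 0.2811i)|1⟩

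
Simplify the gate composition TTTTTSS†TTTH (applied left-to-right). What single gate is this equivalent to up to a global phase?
H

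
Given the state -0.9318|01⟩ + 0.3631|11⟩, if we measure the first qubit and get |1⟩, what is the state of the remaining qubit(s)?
|1⟩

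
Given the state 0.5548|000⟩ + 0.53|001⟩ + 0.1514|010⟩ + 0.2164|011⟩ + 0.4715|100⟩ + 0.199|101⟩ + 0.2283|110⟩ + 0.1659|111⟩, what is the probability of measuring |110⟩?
0.05212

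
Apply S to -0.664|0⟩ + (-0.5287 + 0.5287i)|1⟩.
-0.664|0⟩ + (-0.5287 - 0.5287i)|1⟩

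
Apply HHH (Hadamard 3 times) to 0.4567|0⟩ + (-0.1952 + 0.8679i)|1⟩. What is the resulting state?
(0.1849 + 0.6137i)|0⟩ + (0.461 - 0.6137i)|1⟩

H² = I, so H^3 = H: a single Hadamard. With (a, b) = (0.4567, (-0.1952 + 0.8679i)), H gives ((a + b)/√2, (a − b)/√2) = ((0.1849 + 0.6137i), (0.461 - 0.6137i)).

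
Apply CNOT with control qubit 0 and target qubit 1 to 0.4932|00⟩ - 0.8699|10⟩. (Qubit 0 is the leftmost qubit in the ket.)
0.4932|00⟩ - 0.8699|11⟩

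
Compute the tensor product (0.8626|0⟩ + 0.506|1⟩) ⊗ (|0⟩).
0.8626|00⟩ + 0.506|10⟩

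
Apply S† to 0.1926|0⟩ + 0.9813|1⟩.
0.1926|0⟩ - 0.9813i|1⟩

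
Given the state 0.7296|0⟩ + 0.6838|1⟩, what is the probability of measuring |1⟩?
0.4676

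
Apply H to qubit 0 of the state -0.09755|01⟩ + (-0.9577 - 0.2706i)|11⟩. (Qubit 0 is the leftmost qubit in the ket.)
(-0.7462 - 0.1913i)|01⟩ + (0.6082 + 0.1913i)|11⟩

H on qubit 0 mixes each pair of kets that differ only in qubit 0: amplitudes (a, b) of (|…0…⟩, |…1…⟩) become ((a + b)/√2, (a − b)/√2). Kets absent from the input have amplitude 0.
(|01⟩, |11⟩): (a, b) = (-0.09755, (-0.9577 - 0.2706i)) → ((-0.7462 - 0.1913i), (0.6082 + 0.1913i))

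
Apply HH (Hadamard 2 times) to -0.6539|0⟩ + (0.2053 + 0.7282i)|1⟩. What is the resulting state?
-0.6539|0⟩ + (0.2053 + 0.7282i)|1⟩

H² = I, so an even number of Hadamards cancels: H^2 = I and the state is unchanged.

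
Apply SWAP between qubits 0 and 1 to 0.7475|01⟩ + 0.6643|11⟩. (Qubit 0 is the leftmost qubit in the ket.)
0.7475|10⟩ + 0.6643|11⟩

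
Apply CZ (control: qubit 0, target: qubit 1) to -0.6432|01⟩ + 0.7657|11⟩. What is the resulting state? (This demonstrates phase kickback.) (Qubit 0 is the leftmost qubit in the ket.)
-0.6432|01⟩ - 0.7657|11⟩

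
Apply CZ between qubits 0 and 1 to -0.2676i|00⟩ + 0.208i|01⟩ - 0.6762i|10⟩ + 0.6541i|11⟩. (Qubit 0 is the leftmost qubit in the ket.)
-0.2676i|00⟩ + 0.208i|01⟩ - 0.6762i|10⟩ - 0.6541i|11⟩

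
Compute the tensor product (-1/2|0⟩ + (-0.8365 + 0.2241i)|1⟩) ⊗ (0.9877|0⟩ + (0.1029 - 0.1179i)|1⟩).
-0.4939|00⟩ + (-0.05145 + 0.05895i)|01⟩ + (-0.8262 + 0.2213i)|10⟩ + (-0.05965 + 0.1217i)|11⟩

amp(|b₁b₂…⟩) = product of the factor amplitudes for bits b₁, b₂, …; only kets whose every factor amplitude is nonzero survive.
|00⟩: (-1/2)(0.9877) = -0.4939
|01⟩: (-1/2)(0.1029 - 0.1179i) = (-0.05145 + 0.05895i)
|10⟩: (-0.8365 + 0.2241i)(0.9877) = (-0.8262 + 0.2213i)
|11⟩: (-0.8365 + 0.2241i)(0.1029 - 0.1179i) = (-0.05965 + 0.1217i)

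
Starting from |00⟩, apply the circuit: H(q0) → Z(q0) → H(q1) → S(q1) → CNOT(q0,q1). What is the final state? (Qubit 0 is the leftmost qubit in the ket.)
1/2|00⟩ + (1/2)i|01⟩ - (1/2)i|10⟩ - 1/2|11⟩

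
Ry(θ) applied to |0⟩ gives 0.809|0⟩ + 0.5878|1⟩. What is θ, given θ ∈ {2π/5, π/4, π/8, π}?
2π/5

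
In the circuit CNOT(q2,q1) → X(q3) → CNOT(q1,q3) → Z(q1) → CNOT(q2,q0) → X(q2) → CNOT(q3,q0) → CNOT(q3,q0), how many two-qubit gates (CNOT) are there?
5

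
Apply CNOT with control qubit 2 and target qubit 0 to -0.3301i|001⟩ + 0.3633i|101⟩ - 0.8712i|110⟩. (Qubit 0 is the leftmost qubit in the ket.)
0.3633i|001⟩ - 0.3301i|101⟩ - 0.8712i|110⟩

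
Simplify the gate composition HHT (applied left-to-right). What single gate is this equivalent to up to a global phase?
T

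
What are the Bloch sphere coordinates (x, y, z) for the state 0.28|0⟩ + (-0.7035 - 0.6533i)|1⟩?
(-0.394, -0.3658, -0.8433)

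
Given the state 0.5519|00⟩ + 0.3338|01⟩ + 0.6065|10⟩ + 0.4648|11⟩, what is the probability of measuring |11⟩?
0.216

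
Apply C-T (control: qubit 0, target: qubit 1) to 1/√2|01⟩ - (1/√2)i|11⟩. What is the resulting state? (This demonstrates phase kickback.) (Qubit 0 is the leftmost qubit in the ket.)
1/√2|01⟩ + (1/2 - (1/2)i)|11⟩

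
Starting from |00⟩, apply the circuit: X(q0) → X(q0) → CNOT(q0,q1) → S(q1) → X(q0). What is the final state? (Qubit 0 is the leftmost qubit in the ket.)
|10⟩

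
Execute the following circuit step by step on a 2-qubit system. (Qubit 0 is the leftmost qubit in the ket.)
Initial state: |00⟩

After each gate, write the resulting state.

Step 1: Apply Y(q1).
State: i|01⟩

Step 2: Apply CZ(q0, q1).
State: i|01⟩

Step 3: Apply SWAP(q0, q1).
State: i|10⟩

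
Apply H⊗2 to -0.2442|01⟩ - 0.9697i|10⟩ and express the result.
(-0.1221 - 0.4849i)|00⟩ + (0.1221 - 0.4849i)|01⟩ + (-0.1221 + 0.4849i)|10⟩ + (0.1221 + 0.4849i)|11⟩

H⊗2 gives amp(|y⟩) = (1/2) Σ_x (−1)^(x·y) amp(|x⟩), where x·y is the number of positions in which both x and y have a 1.
|00⟩: (-0.2442 - 0.9697i)/2 = (-0.1221 - 0.4849i)
|01⟩: (0.2442 - 0.9697i)/2 = (0.1221 - 0.4849i)
|10⟩: (-0.2442 + 0.9697i)/2 = (-0.1221 + 0.4849i)
|11⟩: (0.2442 + 0.9697i)/2 = (0.1221 + 0.4849i)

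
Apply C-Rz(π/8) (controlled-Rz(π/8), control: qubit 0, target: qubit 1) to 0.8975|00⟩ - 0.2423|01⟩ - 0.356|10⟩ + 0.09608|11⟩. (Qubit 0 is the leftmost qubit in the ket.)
0.8975|00⟩ - 0.2423|01⟩ + (-0.3492 + 0.06945i)|10⟩ + (0.09423 + 0.01874i)|11⟩

C-Rz(π/8) leaves the control-|0⟩ kets |00⟩, |01⟩ unchanged and applies Rz(π/8) to qubit 1 on the control-|1⟩ pair (|10⟩, |11⟩).
Rz(π/8) = [[e^(−iθ/2), 0], [0, e^(iθ/2)]] with e^(±iθ/2) = cos(θ/2) ± i·sin(θ/2); θ = π/8, cos(θ/2) ≈ 0.980785, sin(θ/2) ≈ 0.19509.
With a = amp(|10⟩) = -0.356 and b = amp(|11⟩) = 0.09608:
new amp(|10⟩) = (0.980785 - 0.19509i)·a = (-0.3492 + 0.06945i)
new amp(|11⟩) = (0.980785 + 0.19509i)·b = (0.09423 + 0.01874i)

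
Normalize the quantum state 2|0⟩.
|0⟩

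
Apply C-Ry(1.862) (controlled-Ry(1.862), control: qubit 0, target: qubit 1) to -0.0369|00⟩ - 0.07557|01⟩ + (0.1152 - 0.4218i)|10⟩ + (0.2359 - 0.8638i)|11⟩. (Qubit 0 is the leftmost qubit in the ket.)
-0.0369|00⟩ - 0.07557|01⟩ + (-0.1205 + 0.4411i)|10⟩ + (0.2333 - 0.8541i)|11⟩

C-Ry(1.862) leaves the control-|0⟩ kets |00⟩, |01⟩ unchanged and applies Ry(1.862) to qubit 1 on the control-|1⟩ pair (|10⟩, |11⟩).
Ry(1.862) = [[cos(θ/2), −sin(θ/2)], [sin(θ/2), cos(θ/2)]]; θ = 1.862, cos(θ/2) ≈ 0.597032, sin(θ/2) ≈ 0.802217.
With a = amp(|10⟩) = (0.1152 - 0.4218i) and b = amp(|11⟩) = (0.2359 - 0.8638i):
new amp(|10⟩) = (0.597032)·a + (-0.802217)·b = (-0.1205 + 0.4411i)
new amp(|11⟩) = (0.802217)·a + (0.597032)·b = (0.2333 - 0.8541i)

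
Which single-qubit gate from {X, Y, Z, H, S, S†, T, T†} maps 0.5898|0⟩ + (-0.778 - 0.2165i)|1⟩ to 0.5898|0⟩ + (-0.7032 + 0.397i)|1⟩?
T†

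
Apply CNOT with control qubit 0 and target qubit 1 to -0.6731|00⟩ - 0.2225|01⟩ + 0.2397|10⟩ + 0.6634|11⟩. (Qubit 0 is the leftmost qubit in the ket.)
-0.6731|00⟩ - 0.2225|01⟩ + 0.6634|10⟩ + 0.2397|11⟩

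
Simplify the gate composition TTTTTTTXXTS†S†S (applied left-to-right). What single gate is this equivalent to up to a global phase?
S†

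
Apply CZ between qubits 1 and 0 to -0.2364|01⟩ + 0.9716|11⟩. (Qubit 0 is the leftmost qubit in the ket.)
-0.2364|01⟩ - 0.9716|11⟩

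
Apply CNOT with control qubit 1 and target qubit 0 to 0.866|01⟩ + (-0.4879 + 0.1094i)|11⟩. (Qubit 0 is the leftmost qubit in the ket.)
(-0.4879 + 0.1094i)|01⟩ + 0.866|11⟩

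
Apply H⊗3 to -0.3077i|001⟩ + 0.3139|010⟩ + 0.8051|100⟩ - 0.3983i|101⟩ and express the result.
(0.3956 - 0.2496i)|000⟩ + (0.3956 + 0.2496i)|001⟩ + (0.1737 - 0.2496i)|010⟩ + (0.1737 + 0.2496i)|011⟩ + (-0.1737 + 0.03203i)|100⟩ + (-0.1737 - 0.03203i)|101⟩ + (-0.3956 + 0.03203i)|110⟩ + (-0.3956 - 0.03203i)|111⟩

H⊗3 gives amp(|y⟩) = (1/2√2) Σ_x (−1)^(x·y) amp(|x⟩), where x·y is the number of positions in which both x and y have a 1.
|000⟩: (-0.3077i + 0.3139 + 0.8051 - 0.3983i)/(2√2) = (0.3956 - 0.2496i)
|001⟩: (0.3077i + 0.3139 + 0.8051 + 0.3983i)/(2√2) = (0.3956 + 0.2496i)
|010⟩: (-0.3077i - 0.3139 + 0.8051 - 0.3983i)/(2√2) = (0.1737 - 0.2496i)
|011⟩: (0.3077i - 0.3139 + 0.8051 + 0.3983i)/(2√2) = (0.1737 + 0.2496i)
|100⟩: (-0.3077i + 0.3139 - 0.8051 + 0.3983i)/(2√2) = (-0.1737 + 0.03203i)
|101⟩: (0.3077i + 0.3139 - 0.8051 - 0.3983i)/(2√2) = (-0.1737 - 0.03203i)
|110⟩: (-0.3077i - 0.3139 - 0.8051 + 0.3983i)/(2√2) = (-0.3956 + 0.03203i)
|111⟩: (0.3077i - 0.3139 - 0.8051 - 0.3983i)/(2√2) = (-0.3956 - 0.03203i)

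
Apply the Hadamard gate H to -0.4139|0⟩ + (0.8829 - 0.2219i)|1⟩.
(0.3316 - 0.1569i)|0⟩ + (-0.917 + 0.1569i)|1⟩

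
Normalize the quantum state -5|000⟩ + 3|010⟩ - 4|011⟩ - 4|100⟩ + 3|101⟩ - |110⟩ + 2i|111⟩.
-0.559|000⟩ + 0.3354|010⟩ - 1/√5|011⟩ - 1/√5|100⟩ + 0.3354|101⟩ - 0.1118|110⟩ + 0.2236i|111⟩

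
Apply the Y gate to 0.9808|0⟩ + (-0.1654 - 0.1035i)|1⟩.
(-0.1035 + 0.1654i)|0⟩ + 0.9808i|1⟩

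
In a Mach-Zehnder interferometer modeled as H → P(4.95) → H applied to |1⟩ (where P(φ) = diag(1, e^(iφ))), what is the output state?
(0.3823 + 0.486i)|0⟩ + (0.6177 - 0.486i)|1⟩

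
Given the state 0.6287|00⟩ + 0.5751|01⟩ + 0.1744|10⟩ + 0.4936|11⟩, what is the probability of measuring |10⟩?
0.03042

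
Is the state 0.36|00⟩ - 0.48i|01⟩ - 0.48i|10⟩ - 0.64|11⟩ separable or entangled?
Separable

Writing the state as a|00⟩ + b|01⟩ + c|10⟩ + d|11⟩, it is a product state iff ad − bc = 0.
Here (a, b, c, d) = (0.36, -0.48i, -0.48i, -0.64): ad − bc = (0.36)(-0.64) − (-0.48i)(-0.48i) = 0, so the state is separable.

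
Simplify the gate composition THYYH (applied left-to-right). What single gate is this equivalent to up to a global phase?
T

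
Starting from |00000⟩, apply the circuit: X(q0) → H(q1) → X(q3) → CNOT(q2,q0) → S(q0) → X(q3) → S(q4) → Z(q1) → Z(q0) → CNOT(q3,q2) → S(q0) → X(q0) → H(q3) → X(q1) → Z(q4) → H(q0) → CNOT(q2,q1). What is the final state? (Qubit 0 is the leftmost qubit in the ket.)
-1/√8|00000⟩ - 1/√8|00010⟩ + 1/√8|01000⟩ + 1/√8|01010⟩ - 1/√8|10000⟩ - 1/√8|10010⟩ + 1/√8|11000⟩ + 1/√8|11010⟩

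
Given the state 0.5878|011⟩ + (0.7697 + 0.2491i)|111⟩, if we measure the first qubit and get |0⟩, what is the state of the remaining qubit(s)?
|11⟩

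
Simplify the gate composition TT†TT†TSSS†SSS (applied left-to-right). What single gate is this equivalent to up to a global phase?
T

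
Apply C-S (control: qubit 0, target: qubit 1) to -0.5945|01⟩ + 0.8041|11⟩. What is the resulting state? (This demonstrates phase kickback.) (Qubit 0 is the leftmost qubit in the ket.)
-0.5945|01⟩ + 0.8041i|11⟩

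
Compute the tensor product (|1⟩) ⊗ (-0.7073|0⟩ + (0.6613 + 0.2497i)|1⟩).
-0.7073|10⟩ + (0.6613 + 0.2497i)|11⟩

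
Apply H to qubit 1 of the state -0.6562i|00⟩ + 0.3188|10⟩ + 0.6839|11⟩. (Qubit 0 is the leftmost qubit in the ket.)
-0.464i|00⟩ - 0.464i|01⟩ + 0.709|10⟩ - 0.2582|11⟩

H on qubit 1 mixes each pair of kets that differ only in qubit 1: amplitudes (a, b) of (|…0…⟩, |…1…⟩) become ((a + b)/√2, (a − b)/√2). Kets absent from the input have amplitude 0.
(|00⟩, |01⟩): (a, b) = (-0.6562i, 0) → (-0.464i, -0.464i)
(|10⟩, |11⟩): (a, b) = (0.3188, 0.6839) → (0.709, -0.2582)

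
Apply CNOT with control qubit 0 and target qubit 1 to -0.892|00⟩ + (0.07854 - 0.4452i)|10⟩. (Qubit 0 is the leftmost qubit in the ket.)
-0.892|00⟩ + (0.07854 - 0.4452i)|11⟩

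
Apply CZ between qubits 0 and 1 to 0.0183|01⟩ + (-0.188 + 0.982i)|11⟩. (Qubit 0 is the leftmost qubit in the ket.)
0.0183|01⟩ + (0.188 - 0.982i)|11⟩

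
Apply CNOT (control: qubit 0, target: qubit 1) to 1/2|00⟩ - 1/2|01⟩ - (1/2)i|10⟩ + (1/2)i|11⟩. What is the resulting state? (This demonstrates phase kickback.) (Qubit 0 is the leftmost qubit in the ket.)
1/2|00⟩ - 1/2|01⟩ + (1/2)i|10⟩ - (1/2)i|11⟩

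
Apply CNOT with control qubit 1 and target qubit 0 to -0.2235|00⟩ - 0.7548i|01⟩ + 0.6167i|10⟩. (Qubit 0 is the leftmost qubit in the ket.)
-0.2235|00⟩ + 0.6167i|10⟩ - 0.7548i|11⟩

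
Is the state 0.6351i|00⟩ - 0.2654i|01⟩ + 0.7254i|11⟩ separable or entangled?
Entangled

Writing the state as a|00⟩ + b|01⟩ + c|10⟩ + d|11⟩, it is a product state iff ad − bc = 0.
Here (a, b, c, d) = (0.6351i, -0.2654i, 0, 0.7254i): ad − bc = (0.6351i)(0.7254i) − (-0.2654i)(0) = -0.4607 ≠ 0, so the state is entangled.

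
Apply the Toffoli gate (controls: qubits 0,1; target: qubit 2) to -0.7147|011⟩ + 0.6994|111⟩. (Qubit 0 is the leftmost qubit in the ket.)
-0.7147|011⟩ + 0.6994|110⟩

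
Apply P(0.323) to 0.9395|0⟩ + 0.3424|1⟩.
0.9395|0⟩ + (0.3247 + 0.1087i)|1⟩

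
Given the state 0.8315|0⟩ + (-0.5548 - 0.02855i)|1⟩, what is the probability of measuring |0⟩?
0.6914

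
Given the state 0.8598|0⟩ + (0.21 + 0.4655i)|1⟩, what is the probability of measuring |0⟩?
0.7393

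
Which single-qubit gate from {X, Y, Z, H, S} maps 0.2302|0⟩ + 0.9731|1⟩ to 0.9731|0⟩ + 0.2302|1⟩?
X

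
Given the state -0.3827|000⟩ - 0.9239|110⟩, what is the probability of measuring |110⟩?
0.8536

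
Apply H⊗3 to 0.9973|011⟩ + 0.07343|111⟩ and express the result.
0.3786|000⟩ - 0.3786|001⟩ - 0.3786|010⟩ + 0.3786|011⟩ + 0.3266|100⟩ - 0.3266|101⟩ - 0.3266|110⟩ + 0.3266|111⟩

H⊗3 gives amp(|y⟩) = (1/2√2) Σ_x (−1)^(x·y) amp(|x⟩), where x·y is the number of positions in which both x and y have a 1.
|000⟩: (0.9973 + 0.07343)/(2√2) = 0.3786
|001⟩: (-0.9973 - 0.07343)/(2√2) = -0.3786
|010⟩: (-0.9973 - 0.07343)/(2√2) = -0.3786
|011⟩: (0.9973 + 0.07343)/(2√2) = 0.3786
|100⟩: (0.9973 - 0.07343)/(2√2) = 0.3266
|101⟩: (-0.9973 + 0.07343)/(2√2) = -0.3266
|110⟩: (-0.9973 + 0.07343)/(2√2) = -0.3266
|111⟩: (0.9973 - 0.07343)/(2√2) = 0.3266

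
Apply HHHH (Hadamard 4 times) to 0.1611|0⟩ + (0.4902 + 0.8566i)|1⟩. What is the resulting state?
0.1611|0⟩ + (0.4902 + 0.8566i)|1⟩

H² = I, so an even number of Hadamards cancels: H^4 = I and the state is unchanged.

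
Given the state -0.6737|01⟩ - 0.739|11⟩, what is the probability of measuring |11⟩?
0.5461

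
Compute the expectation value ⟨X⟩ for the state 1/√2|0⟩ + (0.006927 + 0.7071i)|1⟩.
0.009796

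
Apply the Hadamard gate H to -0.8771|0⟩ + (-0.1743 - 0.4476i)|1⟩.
(-0.7435 - 0.3165i)|0⟩ + (-0.497 + 0.3165i)|1⟩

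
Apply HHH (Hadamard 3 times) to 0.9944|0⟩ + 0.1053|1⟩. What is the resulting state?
0.7776|0⟩ + 0.6287|1⟩

H² = I, so H^3 = H: a single Hadamard. With (a, b) = (0.9944, 0.1053), H gives ((a + b)/√2, (a − b)/√2) = (0.7776, 0.6287).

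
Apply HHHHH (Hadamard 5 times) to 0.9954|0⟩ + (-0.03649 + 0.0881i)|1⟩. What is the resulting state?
(0.6781 + 0.0623i)|0⟩ + (0.7297 - 0.0623i)|1⟩

H² = I, so H^5 = H: a single Hadamard. With (a, b) = (0.9954, (-0.03649 + 0.0881i)), H gives ((a + b)/√2, (a − b)/√2) = ((0.6781 + 0.0623i), (0.7297 - 0.0623i)).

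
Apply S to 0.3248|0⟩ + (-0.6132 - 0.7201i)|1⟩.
0.3248|0⟩ + (0.7201 - 0.6132i)|1⟩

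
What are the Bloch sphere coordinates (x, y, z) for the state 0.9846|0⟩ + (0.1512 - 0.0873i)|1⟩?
(0.2977, -0.1719, 0.939)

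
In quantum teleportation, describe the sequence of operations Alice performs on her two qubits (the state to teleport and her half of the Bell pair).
CNOT (state → Bell), then H on state qubit, then measure both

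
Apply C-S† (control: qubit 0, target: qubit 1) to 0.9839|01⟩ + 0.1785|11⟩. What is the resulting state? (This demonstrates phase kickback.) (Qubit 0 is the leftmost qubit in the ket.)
0.9839|01⟩ - 0.1785i|11⟩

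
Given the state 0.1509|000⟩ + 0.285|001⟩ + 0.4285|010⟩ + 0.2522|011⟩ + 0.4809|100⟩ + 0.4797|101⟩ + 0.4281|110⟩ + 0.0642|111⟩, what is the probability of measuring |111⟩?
0.004122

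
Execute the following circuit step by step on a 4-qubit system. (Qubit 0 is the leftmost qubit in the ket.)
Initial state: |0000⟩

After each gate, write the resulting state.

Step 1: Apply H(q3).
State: 1/√2|0000⟩ + 1/√2|0001⟩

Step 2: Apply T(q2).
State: 1/√2|0000⟩ + 1/√2|0001⟩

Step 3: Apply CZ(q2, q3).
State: 1/√2|0000⟩ + 1/√2|0001⟩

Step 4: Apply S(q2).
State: 1/√2|0000⟩ + 1/√2|0001⟩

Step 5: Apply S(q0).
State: 1/√2|0000⟩ + 1/√2|0001⟩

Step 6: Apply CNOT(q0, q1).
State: 1/√2|0000⟩ + 1/√2|0001⟩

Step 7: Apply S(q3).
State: 1/√2|0000⟩ + (1/√2)i|0001⟩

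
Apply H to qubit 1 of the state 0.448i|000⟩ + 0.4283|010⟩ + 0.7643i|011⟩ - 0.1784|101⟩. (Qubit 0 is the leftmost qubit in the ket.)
(0.3029 + 0.3168i)|000⟩ + 0.5404i|001⟩ + (-0.3029 + 0.3168i)|010⟩ - 0.5404i|011⟩ - 0.1261|101⟩ - 0.1261|111⟩

H on qubit 1 mixes each pair of kets that differ only in qubit 1: amplitudes (a, b) of (|…0…⟩, |…1…⟩) become ((a + b)/√2, (a − b)/√2). Kets absent from the input have amplitude 0.
(|000⟩, |010⟩): (a, b) = (0.448i, 0.4283) → ((0.3029 + 0.3168i), (-0.3029 + 0.3168i))
(|001⟩, |011⟩): (a, b) = (0, 0.7643i) → (0.5404i, -0.5404i)
(|101⟩, |111⟩): (a, b) = (-0.1784, 0) → (-0.1261, -0.1261)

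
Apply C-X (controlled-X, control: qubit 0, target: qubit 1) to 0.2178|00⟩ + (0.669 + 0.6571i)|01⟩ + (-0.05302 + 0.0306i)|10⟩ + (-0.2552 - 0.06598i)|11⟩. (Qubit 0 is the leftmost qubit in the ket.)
0.2178|00⟩ + (0.669 + 0.6571i)|01⟩ + (-0.2552 - 0.06598i)|10⟩ + (-0.05302 + 0.0306i)|11⟩

C-X leaves the control-|0⟩ kets |00⟩, |01⟩ unchanged and applies X to qubit 1 on the control-|1⟩ pair (|10⟩, |11⟩).
X = [[0, 1], [1, 0]].
With a = amp(|10⟩) = (-0.05302 + 0.0306i) and b = amp(|11⟩) = (-0.2552 - 0.06598i):
new amp(|10⟩) = (1)·b = (-0.2552 - 0.06598i)
new amp(|11⟩) = (1)·a = (-0.05302 + 0.0306i)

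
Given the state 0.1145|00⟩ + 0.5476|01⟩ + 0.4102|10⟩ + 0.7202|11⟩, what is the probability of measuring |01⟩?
0.2999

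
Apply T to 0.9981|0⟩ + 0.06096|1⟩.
0.9981|0⟩ + (0.04311 + 0.04311i)|1⟩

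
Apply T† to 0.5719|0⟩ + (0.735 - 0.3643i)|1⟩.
0.5719|0⟩ + (0.2621 - 0.7773i)|1⟩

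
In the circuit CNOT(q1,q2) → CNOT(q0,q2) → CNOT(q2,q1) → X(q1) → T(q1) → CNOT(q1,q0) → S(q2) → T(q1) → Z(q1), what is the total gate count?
9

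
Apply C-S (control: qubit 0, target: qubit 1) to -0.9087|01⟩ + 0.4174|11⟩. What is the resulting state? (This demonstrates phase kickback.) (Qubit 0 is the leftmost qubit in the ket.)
-0.9087|01⟩ + 0.4174i|11⟩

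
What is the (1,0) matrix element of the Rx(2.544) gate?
-0.9557i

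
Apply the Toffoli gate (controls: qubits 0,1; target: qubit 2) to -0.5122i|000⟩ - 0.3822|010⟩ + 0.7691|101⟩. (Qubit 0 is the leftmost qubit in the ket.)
-0.5122i|000⟩ - 0.3822|010⟩ + 0.7691|101⟩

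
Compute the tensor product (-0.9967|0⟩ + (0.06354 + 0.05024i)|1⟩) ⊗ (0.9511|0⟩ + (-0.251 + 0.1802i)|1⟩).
-0.948|00⟩ + (0.2502 - 0.1796i)|01⟩ + (0.06043 + 0.04778i)|10⟩ + (-0.025 - 0.00116i)|11⟩

amp(|b₁b₂…⟩) = product of the factor amplitudes for bits b₁, b₂, …; only kets whose every factor amplitude is nonzero survive.
|00⟩: (-0.9967)(0.9511) = -0.948
|01⟩: (-0.9967)(-0.251 + 0.1802i) = (0.2502 - 0.1796i)
|10⟩: (0.06354 + 0.05024i)(0.9511) = (0.06043 + 0.04778i)
|11⟩: (0.06354 + 0.05024i)(-0.251 + 0.1802i) = (-0.025 - 0.00116i)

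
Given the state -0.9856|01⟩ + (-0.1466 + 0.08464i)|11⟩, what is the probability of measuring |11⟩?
0.02866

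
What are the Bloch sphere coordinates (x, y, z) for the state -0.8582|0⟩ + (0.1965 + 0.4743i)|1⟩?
(-0.3373, -0.8141, 0.4729)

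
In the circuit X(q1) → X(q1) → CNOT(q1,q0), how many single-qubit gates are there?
2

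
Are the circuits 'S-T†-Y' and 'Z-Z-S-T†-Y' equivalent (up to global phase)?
Yes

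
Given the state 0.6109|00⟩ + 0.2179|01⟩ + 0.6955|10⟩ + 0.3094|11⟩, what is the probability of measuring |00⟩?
0.3732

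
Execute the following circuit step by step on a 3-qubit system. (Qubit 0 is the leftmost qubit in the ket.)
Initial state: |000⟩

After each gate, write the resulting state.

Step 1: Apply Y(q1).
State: i|010⟩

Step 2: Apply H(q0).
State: (1/√2)i|010⟩ + (1/√2)i|110⟩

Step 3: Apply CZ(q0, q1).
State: (1/√2)i|010⟩ - (1/√2)i|110⟩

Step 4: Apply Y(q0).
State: -1/√2|010⟩ - 1/√2|110⟩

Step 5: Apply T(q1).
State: (-1/2 - (1/2)i)|010⟩ + (-1/2 - (1/2)i)|110⟩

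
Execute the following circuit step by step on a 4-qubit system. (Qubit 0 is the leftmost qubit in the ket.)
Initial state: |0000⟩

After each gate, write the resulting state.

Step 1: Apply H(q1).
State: 1/√2|0000⟩ + 1/√2|0100⟩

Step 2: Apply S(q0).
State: 1/√2|0000⟩ + 1/√2|0100⟩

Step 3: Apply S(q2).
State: 1/√2|0000⟩ + 1/√2|0100⟩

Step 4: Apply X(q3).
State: 1/√2|0001⟩ + 1/√2|0101⟩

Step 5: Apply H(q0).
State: 1/2|0001⟩ + 1/2|0101⟩ + 1/2|1001⟩ + 1/2|1101⟩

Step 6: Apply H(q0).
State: 1/√2|0001⟩ + 1/√2|0101⟩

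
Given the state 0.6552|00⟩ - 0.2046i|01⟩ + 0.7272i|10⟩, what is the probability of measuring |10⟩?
0.5288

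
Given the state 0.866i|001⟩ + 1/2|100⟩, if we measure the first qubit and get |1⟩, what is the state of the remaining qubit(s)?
|00⟩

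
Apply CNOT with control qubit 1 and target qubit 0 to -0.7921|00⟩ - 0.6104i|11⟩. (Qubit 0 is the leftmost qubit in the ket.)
-0.7921|00⟩ - 0.6104i|01⟩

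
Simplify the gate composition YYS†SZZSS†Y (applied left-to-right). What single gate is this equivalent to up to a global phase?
Y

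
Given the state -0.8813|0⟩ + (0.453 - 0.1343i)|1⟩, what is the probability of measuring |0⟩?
0.7767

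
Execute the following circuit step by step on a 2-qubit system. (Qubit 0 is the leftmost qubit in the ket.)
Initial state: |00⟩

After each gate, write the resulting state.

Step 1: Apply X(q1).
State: |01⟩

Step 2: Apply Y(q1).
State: -i|00⟩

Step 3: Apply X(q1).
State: -i|01⟩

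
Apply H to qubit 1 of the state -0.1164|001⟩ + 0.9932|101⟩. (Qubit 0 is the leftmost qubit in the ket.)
-0.08231|001⟩ - 0.08231|011⟩ + 0.7023|101⟩ + 0.7023|111⟩

H on qubit 1 mixes each pair of kets that differ only in qubit 1: amplitudes (a, b) of (|…0…⟩, |…1…⟩) become ((a + b)/√2, (a − b)/√2). Kets absent from the input have amplitude 0.
(|001⟩, |011⟩): (a, b) = (-0.1164, 0) → (-0.08231, -0.08231)
(|101⟩, |111⟩): (a, b) = (0.9932, 0) → (0.7023, 0.7023)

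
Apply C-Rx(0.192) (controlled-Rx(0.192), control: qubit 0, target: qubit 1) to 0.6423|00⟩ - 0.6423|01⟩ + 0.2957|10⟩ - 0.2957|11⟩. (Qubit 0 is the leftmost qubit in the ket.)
0.6423|00⟩ - 0.6423|01⟩ + (0.2943 + 0.02834i)|10⟩ + (-0.2943 - 0.02834i)|11⟩

C-Rx(0.192) leaves the control-|0⟩ kets |00⟩, |01⟩ unchanged and applies Rx(0.192) to qubit 1 on the control-|1⟩ pair (|10⟩, |11⟩).
Rx(0.192) = [[cos(θ/2), −i·sin(θ/2)], [−i·sin(θ/2), cos(θ/2)]]; θ = 0.192, cos(θ/2) ≈ 0.995396, sin(θ/2) ≈ 0.0958526.
With a = amp(|10⟩) = 0.2957 and b = amp(|11⟩) = -0.2957:
new amp(|10⟩) = (0.995396)·a + (-0.0958526i)·b = (0.2943 + 0.02834i)
new amp(|11⟩) = (-0.0958526i)·a + (0.995396)·b = (-0.2943 - 0.02834i)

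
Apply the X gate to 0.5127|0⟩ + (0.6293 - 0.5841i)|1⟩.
(0.6293 - 0.5841i)|0⟩ + 0.5127|1⟩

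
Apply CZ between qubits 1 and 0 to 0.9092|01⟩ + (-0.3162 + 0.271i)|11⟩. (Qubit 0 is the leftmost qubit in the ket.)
0.9092|01⟩ + (0.3162 - 0.271i)|11⟩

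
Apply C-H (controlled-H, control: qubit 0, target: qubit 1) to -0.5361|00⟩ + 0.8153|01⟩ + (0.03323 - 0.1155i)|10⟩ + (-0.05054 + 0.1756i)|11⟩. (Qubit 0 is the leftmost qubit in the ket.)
-0.5361|00⟩ + 0.8153|01⟩ + (-0.01224 + 0.0425i)|10⟩ + (0.05923 - 0.2058i)|11⟩

C-H leaves the control-|0⟩ kets |00⟩, |01⟩ unchanged and applies H to qubit 1 on the control-|1⟩ pair (|10⟩, |11⟩).
H = [[1/√2, 1/√2], [1/√2, -1/√2]].
With a = amp(|10⟩) = (0.03323 - 0.1155i) and b = amp(|11⟩) = (-0.05054 + 0.1756i):
new amp(|10⟩) = (1/√2)·a + (1/√2)·b = (-0.01224 + 0.0425i)
new amp(|11⟩) = (1/√2)·a + (-1/√2)·b = (0.05923 - 0.2058i)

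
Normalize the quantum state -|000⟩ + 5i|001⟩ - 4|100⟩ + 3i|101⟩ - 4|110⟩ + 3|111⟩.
-0.1147|000⟩ + 0.5735i|001⟩ - 0.4588|100⟩ + 0.3441i|101⟩ - 0.4588|110⟩ + 0.3441|111⟩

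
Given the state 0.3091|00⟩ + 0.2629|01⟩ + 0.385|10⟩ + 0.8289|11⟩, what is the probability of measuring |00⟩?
0.09554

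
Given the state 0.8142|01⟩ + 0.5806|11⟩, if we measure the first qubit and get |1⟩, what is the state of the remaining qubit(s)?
|1⟩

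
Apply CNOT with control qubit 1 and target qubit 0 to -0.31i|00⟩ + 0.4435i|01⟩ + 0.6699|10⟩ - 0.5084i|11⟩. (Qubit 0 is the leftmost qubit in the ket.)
-0.31i|00⟩ - 0.5084i|01⟩ + 0.6699|10⟩ + 0.4435i|11⟩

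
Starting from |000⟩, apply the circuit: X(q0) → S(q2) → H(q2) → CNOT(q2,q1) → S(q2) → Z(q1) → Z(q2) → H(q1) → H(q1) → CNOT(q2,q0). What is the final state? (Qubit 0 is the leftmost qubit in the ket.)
(1/√2)i|011⟩ + 1/√2|100⟩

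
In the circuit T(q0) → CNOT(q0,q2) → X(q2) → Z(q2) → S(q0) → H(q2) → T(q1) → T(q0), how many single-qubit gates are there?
7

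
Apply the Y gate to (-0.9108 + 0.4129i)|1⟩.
(0.4129 + 0.9108i)|0⟩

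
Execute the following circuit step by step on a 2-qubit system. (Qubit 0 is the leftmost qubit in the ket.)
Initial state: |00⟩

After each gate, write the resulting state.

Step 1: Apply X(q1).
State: |01⟩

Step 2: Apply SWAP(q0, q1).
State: |10⟩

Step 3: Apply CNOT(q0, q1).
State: |11⟩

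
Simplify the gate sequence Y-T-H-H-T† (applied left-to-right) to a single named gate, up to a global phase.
Y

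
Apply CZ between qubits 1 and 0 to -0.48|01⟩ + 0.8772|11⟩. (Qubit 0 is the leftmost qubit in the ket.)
-0.48|01⟩ - 0.8772|11⟩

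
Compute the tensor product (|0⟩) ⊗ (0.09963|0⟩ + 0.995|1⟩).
0.09963|00⟩ + 0.995|01⟩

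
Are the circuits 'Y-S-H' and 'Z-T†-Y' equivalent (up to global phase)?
No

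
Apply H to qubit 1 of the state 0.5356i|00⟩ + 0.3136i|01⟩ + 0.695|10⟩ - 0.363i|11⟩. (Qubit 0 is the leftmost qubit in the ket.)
0.6005i|00⟩ + 0.157i|01⟩ + (0.4914 - 0.2567i)|10⟩ + (0.4914 + 0.2567i)|11⟩

H on qubit 1 mixes each pair of kets that differ only in qubit 1: amplitudes (a, b) of (|…0…⟩, |…1…⟩) become ((a + b)/√2, (a − b)/√2). Kets absent from the input have amplitude 0.
(|00⟩, |01⟩): (a, b) = (0.5356i, 0.3136i) → (0.6005i, 0.157i)
(|10⟩, |11⟩): (a, b) = (0.695, -0.363i) → ((0.4914 - 0.2567i), (0.4914 + 0.2567i))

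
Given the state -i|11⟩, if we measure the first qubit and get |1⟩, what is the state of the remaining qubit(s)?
-i|1⟩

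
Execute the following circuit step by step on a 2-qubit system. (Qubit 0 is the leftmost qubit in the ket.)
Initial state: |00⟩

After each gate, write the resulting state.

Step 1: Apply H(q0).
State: 1/√2|00⟩ + 1/√2|10⟩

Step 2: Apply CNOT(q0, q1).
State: 1/√2|00⟩ + 1/√2|11⟩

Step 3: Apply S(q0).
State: 1/√2|00⟩ + (1/√2)i|11⟩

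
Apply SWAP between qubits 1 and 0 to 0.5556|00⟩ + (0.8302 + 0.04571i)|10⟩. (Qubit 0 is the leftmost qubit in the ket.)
0.5556|00⟩ + (0.8302 + 0.04571i)|01⟩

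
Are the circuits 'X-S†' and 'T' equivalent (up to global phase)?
No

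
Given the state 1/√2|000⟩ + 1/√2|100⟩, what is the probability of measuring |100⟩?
1/2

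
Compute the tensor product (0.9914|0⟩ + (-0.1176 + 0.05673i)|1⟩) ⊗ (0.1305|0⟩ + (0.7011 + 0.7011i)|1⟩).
0.1294|00⟩ + (0.6951 + 0.6951i)|01⟩ + (-0.01535 + 0.007403i)|10⟩ + (-0.1222 - 0.04268i)|11⟩

amp(|b₁b₂…⟩) = product of the factor amplitudes for bits b₁, b₂, …; only kets whose every factor amplitude is nonzero survive.
|00⟩: (0.9914)(0.1305) = 0.1294
|01⟩: (0.9914)(0.7011 + 0.7011i) = (0.6951 + 0.6951i)
|10⟩: (-0.1176 + 0.05673i)(0.1305) = (-0.01535 + 0.007403i)
|11⟩: (-0.1176 + 0.05673i)(0.7011 + 0.7011i) = (-0.1222 - 0.04268i)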